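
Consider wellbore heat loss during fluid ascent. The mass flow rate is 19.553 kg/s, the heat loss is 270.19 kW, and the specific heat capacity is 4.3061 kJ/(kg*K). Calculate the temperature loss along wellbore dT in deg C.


dT = Q_loss / (mdot * cp)
dT = 270.19 / (19.553 * 4.3061)
dT = 3.209015 K
Convert (temperature difference, 1 K = 1 deg C): 3.209015 K = 3.209015 deg C
dT = 3.2090 deg C


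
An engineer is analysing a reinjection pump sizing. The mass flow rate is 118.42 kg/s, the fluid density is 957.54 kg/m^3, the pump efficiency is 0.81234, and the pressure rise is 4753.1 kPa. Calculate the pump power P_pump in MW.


P_pump = mdot * dP / (rho * eta)
P_pump = 118.42 * 4753.1 / (957.54 * 0.81234)
P_pump = 723.6145 kW
Convert: 723.6145 kW * 0.001 = 0.72361 MW
P_pump = 0.72361 MW


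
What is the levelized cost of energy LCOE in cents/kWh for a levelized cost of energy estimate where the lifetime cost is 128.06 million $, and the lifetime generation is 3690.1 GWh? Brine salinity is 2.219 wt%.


LCOE = C_tot / E_tot * 100
LCOE = 128.06 / 3690.1 * 100
LCOE = 3.4704 cents/kWh


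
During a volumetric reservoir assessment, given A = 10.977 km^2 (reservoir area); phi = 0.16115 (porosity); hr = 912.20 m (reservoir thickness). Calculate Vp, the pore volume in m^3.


Vp = A * 1e6 * hr * phi
Vp = 10.977 * 1e6 * 912.20 * 0.16115
Vp = 1.6136e+09 m^3


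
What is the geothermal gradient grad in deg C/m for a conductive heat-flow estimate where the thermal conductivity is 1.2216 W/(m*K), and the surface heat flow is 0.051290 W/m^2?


grad = q * 1000 / k
grad = 0.051290 * 1000 / 1.2216
grad = 41.98592 deg C/km
Convert: 41.98592 deg C/km * 0.001 = 0.041986 deg C/m
grad = 0.041986 deg C/m


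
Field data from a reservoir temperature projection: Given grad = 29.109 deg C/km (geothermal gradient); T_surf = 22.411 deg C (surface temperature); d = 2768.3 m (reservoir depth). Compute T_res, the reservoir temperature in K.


T_res = T_surf + grad * d / 1000
T_res = 22.411 + 29.109 * 2768.3 / 1000
T_res = 102.9934 deg C
Convert to K: 102.9934 + 273.15 = 376.14 K
T_res = 376.14 K


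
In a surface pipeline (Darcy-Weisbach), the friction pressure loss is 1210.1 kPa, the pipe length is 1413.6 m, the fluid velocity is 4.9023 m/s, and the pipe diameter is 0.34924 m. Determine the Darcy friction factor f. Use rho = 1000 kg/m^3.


f = dP*1000 / ((L/D)*(rho*vel^2/2))
f = 1210.1*1000 / ((1413.6/0.34924)*(1000*4.9023^2/2))
f = 0.024880


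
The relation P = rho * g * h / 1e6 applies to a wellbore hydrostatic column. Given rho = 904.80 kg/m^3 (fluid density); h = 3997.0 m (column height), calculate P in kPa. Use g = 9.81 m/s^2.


P = rho * g * h / 1e6
P = 904.80 * 9.81 * 3997.0 / 1e6
P = 35.47772 MPa
Convert: 35.47772 MPa * 1000.0 = 35478 kPa
P = 35478 kPa


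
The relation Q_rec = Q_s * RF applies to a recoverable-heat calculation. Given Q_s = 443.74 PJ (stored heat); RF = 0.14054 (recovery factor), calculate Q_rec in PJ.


Q_rec = Q_s * RF
Q_rec = 443.74 * 0.14054
Q_rec = 62.363 PJ


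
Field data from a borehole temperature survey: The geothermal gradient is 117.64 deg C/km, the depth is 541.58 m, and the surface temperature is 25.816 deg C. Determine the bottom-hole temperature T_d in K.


T_d = T_surf + grad * d / 1000
T_d = 25.816 + 117.64 * 541.58 / 1000
T_d = 89.52747 deg C
Convert to K: 89.52747 + 273.15 = 362.68 K
T_d = 362.68 K


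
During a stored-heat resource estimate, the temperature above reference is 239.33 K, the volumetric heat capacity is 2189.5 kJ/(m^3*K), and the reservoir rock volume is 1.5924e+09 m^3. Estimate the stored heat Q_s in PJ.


Q_s = Vr * rhoc * dT / 1e12
Q_s = 1.5924e+09 * 2189.5 * 239.33 / 1e12
Q_s = 834.44 PJ


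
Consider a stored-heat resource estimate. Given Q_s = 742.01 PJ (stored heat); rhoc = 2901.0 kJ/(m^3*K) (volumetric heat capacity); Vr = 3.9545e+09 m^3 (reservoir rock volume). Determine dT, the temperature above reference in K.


dT = Q_s * 1e12 / (Vr * rhoc)
dT = 742.01 * 1e12 / (3.9545e+09 * 2901.0)
dT = 64.680 K


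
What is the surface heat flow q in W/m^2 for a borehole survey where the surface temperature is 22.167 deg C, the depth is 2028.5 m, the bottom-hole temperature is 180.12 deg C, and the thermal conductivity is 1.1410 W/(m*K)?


Step 1: grad = (T_d - T_surf)/d * 1000 = (180.12 - 22.167)/2028.5 * 1000 = 77.86690 deg C/km
Step 2: q = k * grad / 1000 = 1.141 * 77.86690 / 1000 = 0.088846 W/m^2
q = 0.088846 W/m^2


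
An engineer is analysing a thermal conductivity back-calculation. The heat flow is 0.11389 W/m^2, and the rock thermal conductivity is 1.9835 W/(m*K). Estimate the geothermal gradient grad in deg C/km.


grad = q / k * 1000
grad = 0.11389 / 1.9835 * 1000
grad = 57.419 deg C/km


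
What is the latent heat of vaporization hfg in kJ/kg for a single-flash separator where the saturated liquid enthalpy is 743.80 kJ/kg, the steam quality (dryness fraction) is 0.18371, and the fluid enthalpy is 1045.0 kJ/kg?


hfg = (h - hf) / x
hfg = (1045.0 - 743.80) / 0.18371
hfg = 1639.5 kJ/kg


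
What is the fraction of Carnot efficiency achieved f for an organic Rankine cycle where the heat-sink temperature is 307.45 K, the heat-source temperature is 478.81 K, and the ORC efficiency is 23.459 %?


f = (eta_orc/100) / (1 - Tc/Th)
f = (23.459/100) / (1 - 307.45/478.81)
f = 0.65549


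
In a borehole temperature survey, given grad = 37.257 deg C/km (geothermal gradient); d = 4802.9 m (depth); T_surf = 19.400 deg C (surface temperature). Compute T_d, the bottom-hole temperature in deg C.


T_d = T_surf + grad * d / 1000
T_d = 19.400 + 37.257 * 4802.9 / 1000
T_d = 198.34 deg C


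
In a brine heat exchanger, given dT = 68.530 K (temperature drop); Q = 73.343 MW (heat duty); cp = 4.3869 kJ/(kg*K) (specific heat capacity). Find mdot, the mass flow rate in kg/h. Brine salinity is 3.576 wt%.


mdot = Q * 1000 / (cp * dT)
mdot = 73.343 * 1000 / (4.3869 * 68.530)
mdot = 243.9609 kg/s
Convert: 243.9609 kg/s * 3600.0 = 8.7826e+05 kg/h
mdot = 8.7826e+05 kg/h


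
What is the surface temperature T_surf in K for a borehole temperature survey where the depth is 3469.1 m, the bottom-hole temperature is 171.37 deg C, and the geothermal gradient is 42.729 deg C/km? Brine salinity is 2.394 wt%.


T_surf = T_d - grad * d / 1000
T_surf = 171.37 - 42.729 * 3469.1 / 1000
T_surf = 23.13883 deg C
Convert to K: 23.13883 + 273.15 = 296.29 K
T_surf = 296.29 K


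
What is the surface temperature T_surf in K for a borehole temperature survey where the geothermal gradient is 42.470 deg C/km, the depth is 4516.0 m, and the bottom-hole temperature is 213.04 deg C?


T_surf = T_d - grad * d / 1000
T_surf = 213.04 - 42.470 * 4516.0 / 1000
T_surf = 21.24548 deg C
Convert to K: 21.24548 + 273.15 = 294.40 K
T_surf = 294.40 K


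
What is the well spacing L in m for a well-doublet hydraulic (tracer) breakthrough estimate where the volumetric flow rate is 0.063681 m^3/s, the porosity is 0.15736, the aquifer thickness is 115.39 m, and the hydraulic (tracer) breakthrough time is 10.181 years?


L = sqrt(t_bt*365.25*86400*3*Qv / (pi*hr*phi))
L = sqrt(10.181*365.25*86400*3*0.063681 / (pi*115.39*0.15736))
L = 1037.3 m


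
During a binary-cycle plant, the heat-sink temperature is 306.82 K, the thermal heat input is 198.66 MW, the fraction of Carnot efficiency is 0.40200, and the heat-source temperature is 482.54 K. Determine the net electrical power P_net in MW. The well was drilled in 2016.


Step 1: eta = (1 - Tc/Th)*f = (1 - 306.82/482.54)*0.402 = 0.1463908
Step 2: P_net = eta * Q_in = 0.1463908 * 198.66 = 29.082 MW
P_net = 29.082 MW


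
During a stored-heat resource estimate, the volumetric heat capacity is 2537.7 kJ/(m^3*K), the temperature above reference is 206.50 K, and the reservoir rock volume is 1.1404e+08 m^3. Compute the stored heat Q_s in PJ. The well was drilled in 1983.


Q_s = Vr * rhoc * dT / 1e12
Q_s = 1.1404e+08 * 2537.7 * 206.50 / 1e12
Q_s = 59.761 PJ


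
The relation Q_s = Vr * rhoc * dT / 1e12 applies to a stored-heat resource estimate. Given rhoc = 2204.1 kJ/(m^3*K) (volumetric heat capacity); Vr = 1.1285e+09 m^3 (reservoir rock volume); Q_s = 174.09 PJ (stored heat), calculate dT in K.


dT = Q_s * 1e12 / (Vr * rhoc)
dT = 174.09 * 1e12 / (1.1285e+09 * 2204.1)
dT = 69.991 K


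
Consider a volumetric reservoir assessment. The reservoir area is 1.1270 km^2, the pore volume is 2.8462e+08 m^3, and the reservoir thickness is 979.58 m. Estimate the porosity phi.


phi = Vp / (A * 1e6 * hr)
phi = 2.8462e+08 / (1.1270 * 1e6 * 979.58)
phi = 0.25781


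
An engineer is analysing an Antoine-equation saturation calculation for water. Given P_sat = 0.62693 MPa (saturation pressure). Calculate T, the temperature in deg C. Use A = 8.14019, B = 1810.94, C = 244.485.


T = B / (A - log10(P_sat * 760 / 0.101325)) - C
T = 1810.94 / (8.14019 - log10(0.62693 * 760 / 0.101325)) - 244.485
T = 160.84 deg C


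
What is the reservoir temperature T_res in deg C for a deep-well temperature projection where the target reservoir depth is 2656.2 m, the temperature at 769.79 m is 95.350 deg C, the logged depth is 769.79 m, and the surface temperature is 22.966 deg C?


Step 1: grad = (T_d1 - T_surf)/d1 * 1000 = (95.35 - 22.966)/769.79 * 1000 = 94.03084 deg C/km
Step 2: T_res = T_surf + grad*d2/1000 = 22.966 + 94.03084*2656.2/1000 = 272.73 deg C
T_res = 272.73 deg C


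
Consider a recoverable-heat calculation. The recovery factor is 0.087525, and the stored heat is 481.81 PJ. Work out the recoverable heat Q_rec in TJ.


Q_rec = Q_s * RF
Q_rec = 481.81 * 0.087525
Q_rec = 42.17042 PJ
Convert: 42.17042 PJ * 1000.0 = 42170 TJ
Q_rec = 42170 TJ


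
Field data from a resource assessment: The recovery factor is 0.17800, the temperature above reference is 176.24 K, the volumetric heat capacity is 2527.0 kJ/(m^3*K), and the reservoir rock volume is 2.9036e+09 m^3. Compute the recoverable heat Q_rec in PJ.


Step 1: Q_s = Vr*rhoc*dT/1e12 = 2.9036e+09*2527.0*176.24/1e12 = 1293.143 PJ
Step 2: Q_rec = Q_s * RF = 1293.143 * 0.178 = 230.18 PJ
Q_rec = 230.18 PJ


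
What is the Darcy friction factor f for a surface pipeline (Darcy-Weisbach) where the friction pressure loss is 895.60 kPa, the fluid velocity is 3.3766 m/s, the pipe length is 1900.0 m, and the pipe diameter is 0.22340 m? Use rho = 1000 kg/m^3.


f = dP*1000 / ((L/D)*(rho*vel^2/2))
f = 895.60*1000 / ((1900.0/0.22340)*(1000*3.3766^2/2))
f = 0.018472


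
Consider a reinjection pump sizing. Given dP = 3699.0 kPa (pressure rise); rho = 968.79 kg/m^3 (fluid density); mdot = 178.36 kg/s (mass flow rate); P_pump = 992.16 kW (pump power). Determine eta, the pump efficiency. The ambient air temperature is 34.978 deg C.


eta = mdot * dP / (rho * P_pump)
eta = 178.36 * 3699.0 / (968.79 * 992.16)
eta = 0.68639


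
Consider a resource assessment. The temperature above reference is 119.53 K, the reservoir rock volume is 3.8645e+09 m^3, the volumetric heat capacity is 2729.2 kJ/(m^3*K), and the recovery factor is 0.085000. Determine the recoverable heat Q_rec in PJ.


Step 1: Q_s = Vr*rhoc*dT/1e12 = 3.8645e+09*2729.2*119.53/1e12 = 1260.682 PJ
Step 2: Q_rec = Q_s * RF = 1260.682 * 0.085 = 107.16 PJ
Q_rec = 107.16 PJ


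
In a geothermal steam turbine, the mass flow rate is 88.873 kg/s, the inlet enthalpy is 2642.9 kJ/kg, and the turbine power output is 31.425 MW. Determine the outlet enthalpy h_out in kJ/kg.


h_out = h_in - P * 1000 / mdot
h_out = 2642.9 - 31.425 * 1000 / 88.873
h_out = 2289.3 kJ/kg


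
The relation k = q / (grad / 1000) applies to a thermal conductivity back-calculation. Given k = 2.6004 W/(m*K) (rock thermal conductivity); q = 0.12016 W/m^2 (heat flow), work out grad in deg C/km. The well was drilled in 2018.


grad = q / k * 1000
grad = 0.12016 / 2.6004 * 1000
grad = 46.208 deg C/km


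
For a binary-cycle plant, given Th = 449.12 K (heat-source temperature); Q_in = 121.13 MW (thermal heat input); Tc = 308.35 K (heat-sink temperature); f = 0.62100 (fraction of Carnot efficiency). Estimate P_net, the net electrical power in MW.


Step 1: eta = (1 - Tc/Th)*f = (1 - 308.35/449.12)*0.621 = 0.1946432
Step 2: P_net = eta * Q_in = 0.1946432 * 121.13 = 23.577 MW
P_net = 23.577 MW


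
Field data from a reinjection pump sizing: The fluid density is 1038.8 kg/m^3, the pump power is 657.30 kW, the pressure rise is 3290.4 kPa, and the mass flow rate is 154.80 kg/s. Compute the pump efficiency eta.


eta = mdot * dP / (rho * P_pump)
eta = 154.80 * 3290.4 / (1038.8 * 657.30)
eta = 0.74597


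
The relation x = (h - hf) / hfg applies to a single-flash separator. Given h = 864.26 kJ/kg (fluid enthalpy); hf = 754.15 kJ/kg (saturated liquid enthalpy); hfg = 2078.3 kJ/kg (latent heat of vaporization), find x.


x = (h - hf) / hfg
x = (864.26 - 754.15) / 2078.3
x = 0.052981


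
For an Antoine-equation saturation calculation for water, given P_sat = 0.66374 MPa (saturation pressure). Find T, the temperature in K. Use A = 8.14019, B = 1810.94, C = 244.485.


T = B / (A - log10(P_sat * 760 / 0.101325)) - C
T = 1810.94 / (8.14019 - log10(0.66374 * 760 / 0.101325)) - 244.485
T = 163.1003 deg C
Convert to K: 163.1003 + 273.15 = 436.25 K
T = 436.25 K


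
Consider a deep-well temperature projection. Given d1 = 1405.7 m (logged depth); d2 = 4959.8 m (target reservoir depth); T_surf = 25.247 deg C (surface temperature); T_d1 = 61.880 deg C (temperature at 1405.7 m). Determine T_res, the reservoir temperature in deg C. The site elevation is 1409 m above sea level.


Step 1: grad = (T_d1 - T_surf)/d1 * 1000 = (61.88 - 25.247)/1405.7 * 1000 = 26.06033 deg C/km
Step 2: T_res = T_surf + grad*d2/1000 = 25.247 + 26.06033*4959.8/1000 = 154.50 deg C
T_res = 154.50 deg C


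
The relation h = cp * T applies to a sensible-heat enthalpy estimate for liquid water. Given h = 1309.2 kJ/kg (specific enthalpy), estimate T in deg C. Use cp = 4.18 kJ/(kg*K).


T = h / cp
T = 1309.2 / 4.18
T = 313.21 deg C


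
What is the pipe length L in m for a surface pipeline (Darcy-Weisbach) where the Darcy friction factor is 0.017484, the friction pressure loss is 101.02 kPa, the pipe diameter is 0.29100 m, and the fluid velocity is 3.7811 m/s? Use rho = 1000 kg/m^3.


L = dP*1000*D / (f*rho*vel^2/2)
L = 101.02*1000*0.29100 / (0.017484*1000*3.7811^2/2)
L = 235.21 m


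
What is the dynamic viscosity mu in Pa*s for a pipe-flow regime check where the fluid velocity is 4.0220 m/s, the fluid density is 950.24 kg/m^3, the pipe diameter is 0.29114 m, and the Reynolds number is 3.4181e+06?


mu = rho * vel * D / Re
mu = 950.24 * 4.0220 * 0.29114 / 3.4181e+06
mu = 0.00032553 Pa*s


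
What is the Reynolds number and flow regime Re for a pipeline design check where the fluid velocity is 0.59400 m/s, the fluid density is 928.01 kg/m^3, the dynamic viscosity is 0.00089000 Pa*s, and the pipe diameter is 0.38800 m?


Step 1: Re = rho*vel*D/mu = 928.01*0.594*0.388/0.00089 = 2.4031e+05
Step 2: Re = 2.4031e+05 > 4000, so flow is turbulent.
Re = 2.4031e+05 (turbulent)


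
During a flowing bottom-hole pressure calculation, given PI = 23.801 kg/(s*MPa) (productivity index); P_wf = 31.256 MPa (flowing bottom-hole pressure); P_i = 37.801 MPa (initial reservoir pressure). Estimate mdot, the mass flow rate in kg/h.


mdot = (P_i - P_wf) * PI
mdot = (37.801 - 31.256) * 23.801
mdot = 155.7775 kg/s
Convert: 155.7775 kg/s * 3600.0 = 5.6080e+05 kg/h
mdot = 5.6080e+05 kg/h


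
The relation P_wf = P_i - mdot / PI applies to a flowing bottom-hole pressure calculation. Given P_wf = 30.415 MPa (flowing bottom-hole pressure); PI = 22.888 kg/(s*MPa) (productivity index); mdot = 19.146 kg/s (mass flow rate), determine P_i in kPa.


P_i = P_wf + mdot / PI
P_i = 30.415 + 19.146 / 22.888
P_i = 31.25151 MPa
Convert: 31.25151 MPa * 1000.0 = 31252 kPa
P_i = 31252 kPa


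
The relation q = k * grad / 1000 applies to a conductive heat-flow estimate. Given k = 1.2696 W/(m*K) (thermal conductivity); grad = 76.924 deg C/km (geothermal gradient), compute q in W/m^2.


q = k * grad / 1000
q = 1.2696 * 76.924 / 1000
q = 0.097663 W/m^2


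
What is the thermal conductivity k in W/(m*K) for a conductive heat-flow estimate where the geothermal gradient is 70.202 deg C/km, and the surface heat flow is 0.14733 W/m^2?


k = q * 1000 / grad
k = 0.14733 * 1000 / 70.202
k = 2.0987 W/(m*K)


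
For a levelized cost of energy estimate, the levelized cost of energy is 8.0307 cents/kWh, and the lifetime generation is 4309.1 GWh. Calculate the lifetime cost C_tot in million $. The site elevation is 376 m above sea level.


C_tot = LCOE / 100 * E_tot
C_tot = 8.0307 / 100 * 4309.1
C_tot = 346.05 million $


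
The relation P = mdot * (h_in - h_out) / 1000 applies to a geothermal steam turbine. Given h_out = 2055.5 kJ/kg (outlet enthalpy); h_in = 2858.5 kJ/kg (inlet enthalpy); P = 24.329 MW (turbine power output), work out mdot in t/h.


mdot = P * 1000 / (h_in - h_out)
mdot = 24.329 * 1000 / (2858.5 - 2055.5)
mdot = 30.29763 kg/s
Convert: 30.29763 kg/s * 3.6 = 109.07 t/h
mdot = 109.07 t/h


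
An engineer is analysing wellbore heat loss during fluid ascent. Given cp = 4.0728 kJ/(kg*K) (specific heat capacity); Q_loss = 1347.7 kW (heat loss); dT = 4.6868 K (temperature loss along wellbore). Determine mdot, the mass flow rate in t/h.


mdot = Q_loss / (cp * dT)
mdot = 1347.7 / (4.0728 * 4.6868)
mdot = 70.60309 kg/s
Convert: 70.60309 kg/s * 3.6 = 254.17 t/h
mdot = 254.17 t/h


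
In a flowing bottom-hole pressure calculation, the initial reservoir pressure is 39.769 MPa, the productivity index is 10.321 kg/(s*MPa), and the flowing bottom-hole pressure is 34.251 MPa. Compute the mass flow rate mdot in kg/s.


mdot = (P_i - P_wf) * PI
mdot = (39.769 - 34.251) * 10.321
mdot = 56.951 kg/s


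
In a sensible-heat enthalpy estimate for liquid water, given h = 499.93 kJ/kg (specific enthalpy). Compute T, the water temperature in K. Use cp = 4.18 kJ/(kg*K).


T = h / cp
T = 499.93 / 4.18
T = 119.6005 deg C
Convert to K: 119.6005 + 273.15 = 392.75 K
T = 392.75 K


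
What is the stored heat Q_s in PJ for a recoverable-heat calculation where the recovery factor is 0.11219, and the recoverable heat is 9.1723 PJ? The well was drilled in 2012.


Q_s = Q_rec / RF
Q_s = 9.1723 / 0.11219
Q_s = 81.757 PJ


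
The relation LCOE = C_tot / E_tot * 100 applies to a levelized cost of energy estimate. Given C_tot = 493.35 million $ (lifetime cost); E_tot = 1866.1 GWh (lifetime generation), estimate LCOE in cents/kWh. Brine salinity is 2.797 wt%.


LCOE = C_tot / E_tot * 100
LCOE = 493.35 / 1866.1 * 100
LCOE = 26.437 cents/kWh


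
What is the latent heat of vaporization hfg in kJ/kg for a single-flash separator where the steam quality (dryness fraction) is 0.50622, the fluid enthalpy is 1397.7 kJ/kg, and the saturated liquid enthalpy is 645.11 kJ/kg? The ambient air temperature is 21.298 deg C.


hfg = (h - hf) / x
hfg = (1397.7 - 645.11) / 0.50622
hfg = 1486.7 kJ/kg


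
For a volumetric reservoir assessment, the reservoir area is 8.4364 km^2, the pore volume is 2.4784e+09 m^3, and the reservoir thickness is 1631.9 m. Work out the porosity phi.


phi = Vp / (A * 1e6 * hr)
phi = 2.4784e+09 / (8.4364 * 1e6 * 1631.9)
phi = 0.18002


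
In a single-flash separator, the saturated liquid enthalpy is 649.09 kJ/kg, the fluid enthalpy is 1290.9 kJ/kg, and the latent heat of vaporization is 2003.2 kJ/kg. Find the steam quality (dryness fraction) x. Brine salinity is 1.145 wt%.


x = (h - hf) / hfg
x = (1290.9 - 649.09) / 2003.2
x = 0.32039


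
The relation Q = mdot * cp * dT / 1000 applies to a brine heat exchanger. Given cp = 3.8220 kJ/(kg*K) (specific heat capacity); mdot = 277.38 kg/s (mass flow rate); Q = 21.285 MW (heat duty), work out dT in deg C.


dT = Q * 1000 / (mdot * cp)
dT = 21.285 * 1000 / (277.38 * 3.8220)
dT = 20.07742 K
Convert (temperature difference, 1 K = 1 deg C): 20.07742 K = 20.07742 deg C
dT = 20.077 deg C


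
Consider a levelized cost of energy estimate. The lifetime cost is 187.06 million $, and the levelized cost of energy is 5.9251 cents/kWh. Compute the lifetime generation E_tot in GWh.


E_tot = C_tot / LCOE * 100
E_tot = 187.06 / 5.9251 * 100
E_tot = 3157.1 GWh


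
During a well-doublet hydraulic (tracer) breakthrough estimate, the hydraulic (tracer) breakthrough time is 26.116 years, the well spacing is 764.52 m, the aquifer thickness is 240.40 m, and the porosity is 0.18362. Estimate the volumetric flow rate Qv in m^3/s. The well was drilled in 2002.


Qv = pi*hr*phi*L^2 / (3*t_bt*365.25*86400)
Qv = pi*240.40*0.18362*764.52^2 / (3*26.116*365.25*86400)
Qv = 0.032783 m^3/s


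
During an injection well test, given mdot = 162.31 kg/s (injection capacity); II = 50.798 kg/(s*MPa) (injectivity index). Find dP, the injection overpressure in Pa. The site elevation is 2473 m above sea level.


dP = mdot * 1000 / II
dP = 162.31 * 1000 / 50.798
dP = 3195.205 kPa
Convert: 3195.205 kPa * 1000.0 = 3.1952e+06 Pa
dP = 3.1952e+06 Pa


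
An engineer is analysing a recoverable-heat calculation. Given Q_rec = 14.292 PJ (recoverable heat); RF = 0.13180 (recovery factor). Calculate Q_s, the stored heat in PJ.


Q_s = Q_rec / RF
Q_s = 14.292 / 0.13180
Q_s = 108.44 PJ


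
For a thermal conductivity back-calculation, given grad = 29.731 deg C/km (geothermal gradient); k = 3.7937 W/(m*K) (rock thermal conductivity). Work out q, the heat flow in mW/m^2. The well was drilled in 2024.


q = k * grad / 1000
q = 3.7937 * 29.731 / 1000
q = 0.1127905 W/m^2
Convert: 0.1127905 W/m^2 * 1000.0 = 112.79 mW/m^2
q = 112.79 mW/m^2


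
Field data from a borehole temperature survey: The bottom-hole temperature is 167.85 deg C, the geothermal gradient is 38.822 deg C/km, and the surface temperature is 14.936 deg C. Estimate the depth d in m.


d = (T_d - T_surf) / grad * 1000
d = (167.85 - 14.936) / 38.822 * 1000
d = 3938.8 m


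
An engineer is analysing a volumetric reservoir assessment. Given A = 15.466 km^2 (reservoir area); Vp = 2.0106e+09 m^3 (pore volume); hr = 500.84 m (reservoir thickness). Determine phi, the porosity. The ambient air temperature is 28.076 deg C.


phi = Vp / (A * 1e6 * hr)
phi = 2.0106e+09 / (15.466 * 1e6 * 500.84)
phi = 0.25957


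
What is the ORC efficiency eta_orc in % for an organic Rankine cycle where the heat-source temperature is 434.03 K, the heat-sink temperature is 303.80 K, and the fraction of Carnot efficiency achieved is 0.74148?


eta_orc = (1 - Tc/Th) * f * 100
eta_orc = (1 - 303.80/434.03) * 0.74148 * 100
eta_orc = 22.248 %


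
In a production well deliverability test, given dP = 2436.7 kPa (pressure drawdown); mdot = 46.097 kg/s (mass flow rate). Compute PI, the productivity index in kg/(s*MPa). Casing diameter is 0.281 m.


PI = mdot * 1000 / dP
PI = 46.097 * 1000 / 2436.7
PI = 18.918 kg/(s*MPa)


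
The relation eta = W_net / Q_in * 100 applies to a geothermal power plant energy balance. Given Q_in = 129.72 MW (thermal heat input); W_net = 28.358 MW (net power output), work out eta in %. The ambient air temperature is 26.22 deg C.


eta = W_net / Q_in * 100
eta = 28.358 / 129.72 * 100
eta = 21.861 %


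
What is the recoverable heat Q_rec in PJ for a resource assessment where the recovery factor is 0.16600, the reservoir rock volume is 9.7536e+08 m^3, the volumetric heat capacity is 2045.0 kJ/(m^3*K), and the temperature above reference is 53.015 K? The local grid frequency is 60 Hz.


Step 1: Q_s = Vr*rhoc*dT/1e12 = 9.7536e+08*2045.0*53.015/1e12 = 105.7443 PJ
Step 2: Q_rec = Q_s * RF = 105.7443 * 0.166 = 17.554 PJ
Q_rec = 17.554 PJ


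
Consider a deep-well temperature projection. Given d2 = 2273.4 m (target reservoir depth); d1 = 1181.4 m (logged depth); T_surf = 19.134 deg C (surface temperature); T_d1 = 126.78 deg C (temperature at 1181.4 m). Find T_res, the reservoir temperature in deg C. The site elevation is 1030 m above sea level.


Step 1: grad = (T_d1 - T_surf)/d1 * 1000 = (126.78 - 19.134)/1181.4 * 1000 = 91.11732 deg C/km
Step 2: T_res = T_surf + grad*d2/1000 = 19.134 + 91.11732*2273.4/1000 = 226.28 deg C
T_res = 226.28 deg C


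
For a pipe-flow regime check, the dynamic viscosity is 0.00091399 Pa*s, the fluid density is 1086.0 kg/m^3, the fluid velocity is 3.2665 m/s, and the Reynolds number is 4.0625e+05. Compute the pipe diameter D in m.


D = Re * mu / (rho * vel)
D = 4.0625e+05 * 0.00091399 / (1086.0 * 3.2665)
D = 0.10467 m


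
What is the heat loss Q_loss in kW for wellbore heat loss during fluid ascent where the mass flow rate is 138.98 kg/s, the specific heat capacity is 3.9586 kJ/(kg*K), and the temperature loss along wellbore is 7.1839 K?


Q_loss = mdot * cp * dT
Q_loss = 138.98 * 3.9586 * 7.1839
Q_loss = 3952.3 kW


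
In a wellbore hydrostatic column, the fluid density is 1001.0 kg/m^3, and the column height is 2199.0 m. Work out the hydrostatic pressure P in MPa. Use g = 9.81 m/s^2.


P = rho * g * h / 1e6
P = 1001.0 * 9.81 * 2199.0 / 1e6
P = 21.594 MPa


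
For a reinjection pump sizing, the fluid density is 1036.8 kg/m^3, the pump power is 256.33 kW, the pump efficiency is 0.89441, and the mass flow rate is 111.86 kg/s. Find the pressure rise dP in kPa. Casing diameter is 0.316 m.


dP = P_pump * rho * eta / mdot
dP = 256.33 * 1036.8 * 0.89441 / 111.86
dP = 2125.0 kPa


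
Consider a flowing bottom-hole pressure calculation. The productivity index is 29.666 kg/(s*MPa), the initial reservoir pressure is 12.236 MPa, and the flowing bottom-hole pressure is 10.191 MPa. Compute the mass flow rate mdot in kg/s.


mdot = (P_i - P_wf) * PI
mdot = (12.236 - 10.191) * 29.666
mdot = 60.667 kg/s


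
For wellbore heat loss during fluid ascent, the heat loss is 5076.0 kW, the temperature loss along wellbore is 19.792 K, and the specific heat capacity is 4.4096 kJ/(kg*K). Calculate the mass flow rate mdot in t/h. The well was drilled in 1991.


mdot = Q_loss / (cp * dT)
mdot = 5076.0 / (4.4096 * 19.792)
mdot = 58.16112 kg/s
Convert: 58.16112 kg/s * 3.6 = 209.38 t/h
mdot = 209.38 t/h


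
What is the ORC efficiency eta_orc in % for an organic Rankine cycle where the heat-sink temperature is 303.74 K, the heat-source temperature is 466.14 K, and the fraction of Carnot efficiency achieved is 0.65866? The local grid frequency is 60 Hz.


eta_orc = (1 - Tc/Th) * f * 100
eta_orc = (1 - 303.74/466.14) * 0.65866 * 100
eta_orc = 22.947 %


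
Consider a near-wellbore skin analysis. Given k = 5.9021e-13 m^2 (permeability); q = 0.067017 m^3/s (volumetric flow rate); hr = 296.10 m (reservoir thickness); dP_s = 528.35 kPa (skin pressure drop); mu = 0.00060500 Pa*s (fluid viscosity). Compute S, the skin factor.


S = dP_s * 1000 * 2*pi*k*hr / (q*mu)
S = 528.35 * 1000 * 2*pi*5.9021e-13*296.10 / (0.067017*0.00060500)
S = 14.309


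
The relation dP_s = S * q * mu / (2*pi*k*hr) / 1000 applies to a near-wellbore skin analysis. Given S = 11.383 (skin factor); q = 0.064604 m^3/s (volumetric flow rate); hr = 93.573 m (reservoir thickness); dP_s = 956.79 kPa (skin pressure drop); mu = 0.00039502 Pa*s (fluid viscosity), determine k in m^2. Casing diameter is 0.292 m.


k = S*q*mu / (2*pi*dP_s*1000*hr)
k = 11.383*0.064604*0.00039502 / (2*pi*956.79*1000*93.573)
k = 5.1640e-13 m^2


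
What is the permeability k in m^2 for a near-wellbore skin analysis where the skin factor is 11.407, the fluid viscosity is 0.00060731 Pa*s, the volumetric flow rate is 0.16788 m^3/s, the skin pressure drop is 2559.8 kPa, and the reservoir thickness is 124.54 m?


k = S*q*mu / (2*pi*dP_s*1000*hr)
k = 11.407*0.16788*0.00060731 / (2*pi*2559.8*1000*124.54)
k = 5.8061e-13 m^2


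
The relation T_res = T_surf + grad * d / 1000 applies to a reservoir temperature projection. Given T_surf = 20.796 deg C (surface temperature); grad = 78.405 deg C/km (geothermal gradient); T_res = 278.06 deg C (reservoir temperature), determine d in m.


d = (T_res - T_surf) / grad * 1000
d = (278.06 - 20.796) / 78.405 * 1000
d = 3281.2 m


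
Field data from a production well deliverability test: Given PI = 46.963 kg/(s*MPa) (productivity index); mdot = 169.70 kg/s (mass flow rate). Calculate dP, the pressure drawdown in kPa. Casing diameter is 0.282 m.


dP = mdot * 1000 / PI
dP = 169.70 * 1000 / 46.963
dP = 3613.5 kPa


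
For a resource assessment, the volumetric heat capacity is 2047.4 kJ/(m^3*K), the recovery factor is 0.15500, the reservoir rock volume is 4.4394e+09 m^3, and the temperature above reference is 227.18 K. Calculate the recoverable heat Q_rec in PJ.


Step 1: Q_s = Vr*rhoc*dT/1e12 = 4.4394e+09*2047.4*227.18/1e12 = 2064.891 PJ
Step 2: Q_rec = Q_s * RF = 2064.891 * 0.155 = 320.06 PJ
Q_rec = 320.06 PJ


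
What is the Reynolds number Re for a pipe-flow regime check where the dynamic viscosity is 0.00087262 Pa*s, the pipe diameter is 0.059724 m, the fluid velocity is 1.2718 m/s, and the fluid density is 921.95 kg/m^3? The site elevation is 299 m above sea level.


Re = rho * vel * D / mu
Re = 921.95 * 1.2718 * 0.059724 / 0.00087262
Re = 80251


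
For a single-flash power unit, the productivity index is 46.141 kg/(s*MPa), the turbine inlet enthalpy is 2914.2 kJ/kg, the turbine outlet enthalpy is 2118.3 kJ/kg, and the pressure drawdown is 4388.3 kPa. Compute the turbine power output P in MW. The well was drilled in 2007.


Step 1: mdot = PI * dP / 1000 = 46.141 * 4388.3 / 1000 = 202.4806 kg/s
Step 2: P = mdot*(h_in - h_out)/1000 = 202.4806*(2914.2 - 2118.3)/1000 = 161.15 MW
P = 161.15 MW


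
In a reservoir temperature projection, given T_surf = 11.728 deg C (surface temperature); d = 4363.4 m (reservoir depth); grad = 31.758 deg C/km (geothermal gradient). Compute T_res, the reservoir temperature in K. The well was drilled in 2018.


T_res = T_surf + grad * d / 1000
T_res = 11.728 + 31.758 * 4363.4 / 1000
T_res = 150.3009 deg C
Convert to K: 150.3009 + 273.15 = 423.45 K
T_res = 423.45 K


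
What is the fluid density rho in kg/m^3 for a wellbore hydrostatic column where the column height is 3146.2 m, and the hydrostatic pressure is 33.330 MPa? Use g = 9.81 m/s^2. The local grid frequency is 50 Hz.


rho = P * 1e6 / (g * h)
rho = 33.330 * 1e6 / (9.81 * 3146.2)
rho = 1079.9 kg/m^3


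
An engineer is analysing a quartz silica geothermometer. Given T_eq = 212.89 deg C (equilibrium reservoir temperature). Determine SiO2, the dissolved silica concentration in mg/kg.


SiO2 = 10^(5.19 - 1309/(T_eq + 273.15))
SiO2 = 10^(5.19 - 1309/(212.89 + 273.15))
SiO2 = 313.91 mg/kg


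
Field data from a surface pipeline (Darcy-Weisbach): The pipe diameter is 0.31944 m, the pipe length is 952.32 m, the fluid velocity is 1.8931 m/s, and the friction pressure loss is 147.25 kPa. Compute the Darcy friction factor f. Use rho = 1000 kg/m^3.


f = dP*1000 / ((L/D)*(rho*vel^2/2))
f = 147.25*1000 / ((952.32/0.31944)*(1000*1.8931^2/2))
f = 0.027564


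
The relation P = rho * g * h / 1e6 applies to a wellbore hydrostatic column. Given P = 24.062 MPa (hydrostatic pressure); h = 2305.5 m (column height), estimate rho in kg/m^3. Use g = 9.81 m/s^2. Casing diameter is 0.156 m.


rho = P * 1e6 / (g * h)
rho = 24.062 * 1e6 / (9.81 * 2305.5)
rho = 1063.9 kg/m^3


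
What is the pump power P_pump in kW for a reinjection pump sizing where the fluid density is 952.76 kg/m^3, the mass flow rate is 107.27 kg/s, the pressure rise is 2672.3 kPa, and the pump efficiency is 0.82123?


P_pump = mdot * dP / (rho * eta)
P_pump = 107.27 * 2672.3 / (952.76 * 0.82123)
P_pump = 366.37 kW


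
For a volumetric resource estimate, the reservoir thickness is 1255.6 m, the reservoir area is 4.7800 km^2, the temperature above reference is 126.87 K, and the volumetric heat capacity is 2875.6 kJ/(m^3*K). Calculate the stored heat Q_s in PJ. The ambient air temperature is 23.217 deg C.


Step 1: Vr = A*1e6*hr = 4.78*1e6*1255.6 = 6.001768e+09 m^3
Step 2: Q_s = Vr*rhoc*dT/1e12 = 6.001768e+09*2875.6*126.87/1e12 = 2189.6 PJ
Q_s = 2189.6 PJ


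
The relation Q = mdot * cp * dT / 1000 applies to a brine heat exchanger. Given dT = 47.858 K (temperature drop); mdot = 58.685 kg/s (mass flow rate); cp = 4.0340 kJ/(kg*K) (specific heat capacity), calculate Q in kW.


Q = mdot * cp * dT / 1000
Q = 58.685 * 4.0340 * 47.858 / 1000
Q = 11.32968 MW
Convert: 11.32968 MW * 1000.0 = 11330 kW
Q = 11330 kW


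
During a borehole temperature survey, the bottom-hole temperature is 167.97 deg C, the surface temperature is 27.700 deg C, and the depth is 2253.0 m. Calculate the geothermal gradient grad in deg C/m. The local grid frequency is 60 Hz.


grad = (T_d - T_surf) / d * 1000
grad = (167.97 - 27.700) / 2253.0 * 1000
grad = 62.25921 deg C/km
Convert: 62.25921 deg C/km * 0.001 = 0.062259 deg C/m
grad = 0.062259 deg C/m


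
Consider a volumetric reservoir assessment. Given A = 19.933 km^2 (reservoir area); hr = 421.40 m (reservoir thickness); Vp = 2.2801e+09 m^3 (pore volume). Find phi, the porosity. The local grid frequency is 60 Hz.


phi = Vp / (A * 1e6 * hr)
phi = 2.2801e+09 / (19.933 * 1e6 * 421.40)
phi = 0.27145


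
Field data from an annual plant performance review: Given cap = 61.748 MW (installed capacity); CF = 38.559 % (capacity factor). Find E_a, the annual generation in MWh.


E_a = CF / 100 * cap * 8760
E_a = 38.559 / 100 * 61.748 * 8760
E_a = 2.0857e+05 MWh


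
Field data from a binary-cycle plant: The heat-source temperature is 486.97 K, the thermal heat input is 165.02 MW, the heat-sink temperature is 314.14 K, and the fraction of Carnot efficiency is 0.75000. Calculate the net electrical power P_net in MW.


Step 1: eta = (1 - Tc/Th)*f = (1 - 314.14/486.97)*0.75 = 0.2661817
Step 2: P_net = eta * Q_in = 0.2661817 * 165.02 = 43.925 MW
P_net = 43.925 MW


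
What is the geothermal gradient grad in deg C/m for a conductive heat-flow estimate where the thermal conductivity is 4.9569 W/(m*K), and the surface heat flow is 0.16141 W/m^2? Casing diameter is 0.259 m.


grad = q * 1000 / k
grad = 0.16141 * 1000 / 4.9569
grad = 32.56269 deg C/km
Convert: 32.56269 deg C/km * 0.001 = 0.032563 deg C/m
grad = 0.032563 deg C/m


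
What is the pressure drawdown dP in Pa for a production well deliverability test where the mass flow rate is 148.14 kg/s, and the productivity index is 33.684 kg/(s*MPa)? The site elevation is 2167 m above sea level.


dP = mdot * 1000 / PI
dP = 148.14 * 1000 / 33.684
dP = 4397.934 kPa
Convert: 4397.934 kPa * 1000.0 = 4.3979e+06 Pa
dP = 4.3979e+06 Pa


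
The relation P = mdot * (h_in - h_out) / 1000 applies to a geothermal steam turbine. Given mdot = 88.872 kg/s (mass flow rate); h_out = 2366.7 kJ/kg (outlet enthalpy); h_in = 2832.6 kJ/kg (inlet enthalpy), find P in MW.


P = mdot * (h_in - h_out) / 1000
P = 88.872 * (2832.6 - 2366.7) / 1000
P = 41.405 MW


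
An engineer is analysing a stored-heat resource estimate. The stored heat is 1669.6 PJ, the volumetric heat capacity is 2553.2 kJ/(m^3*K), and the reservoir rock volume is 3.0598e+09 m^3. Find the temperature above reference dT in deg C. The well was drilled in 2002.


dT = Q_s * 1e12 / (Vr * rhoc)
dT = 1669.6 * 1e12 / (3.0598e+09 * 2553.2)
dT = 213.7148 K
Convert (temperature difference, 1 K = 1 deg C): 213.7148 K = 213.7148 deg C
dT = 213.71 deg C


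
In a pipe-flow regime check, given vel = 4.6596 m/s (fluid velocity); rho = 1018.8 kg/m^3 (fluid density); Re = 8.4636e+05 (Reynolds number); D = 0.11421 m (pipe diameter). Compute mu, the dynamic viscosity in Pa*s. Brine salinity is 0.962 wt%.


mu = rho * vel * D / Re
mu = 1018.8 * 4.6596 * 0.11421 / 8.4636e+05
mu = 0.00064060 Pa*s


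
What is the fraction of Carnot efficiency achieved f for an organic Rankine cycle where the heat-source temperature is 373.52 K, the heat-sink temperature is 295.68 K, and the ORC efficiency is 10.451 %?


f = (eta_orc/100) / (1 - Tc/Th)
f = (10.451/100) / (1 - 295.68/373.52)
f = 0.50150


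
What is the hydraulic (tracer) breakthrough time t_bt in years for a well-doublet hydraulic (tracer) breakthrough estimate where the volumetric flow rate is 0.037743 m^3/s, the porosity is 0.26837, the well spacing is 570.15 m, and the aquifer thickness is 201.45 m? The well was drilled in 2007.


t_bt = pi * hr * phi * L^2 / (3 * Qv) / (365.25*86400)
t_bt = pi * 201.45 * 0.26837 * 570.15^2 / (3 * 0.037743) / (365.25*86400)
t_bt = 15.451 years


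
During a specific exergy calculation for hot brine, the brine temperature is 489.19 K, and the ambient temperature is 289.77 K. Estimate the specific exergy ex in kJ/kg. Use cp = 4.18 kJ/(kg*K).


ex = cp * ((T_b - T_0) - T_0 * ln(T_b/T_0))
ex = 4.18 * ((489.19 - 289.77) - 289.77 * ln(489.19/289.77))
ex = 199.29 kJ/kg


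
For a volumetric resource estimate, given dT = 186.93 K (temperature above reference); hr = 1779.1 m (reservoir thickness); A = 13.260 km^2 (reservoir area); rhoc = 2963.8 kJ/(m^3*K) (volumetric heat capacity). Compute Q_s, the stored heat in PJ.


Step 1: Vr = A*1e6*hr = 13.26*1e6*1779.1 = 2.359087e+10 m^3
Step 2: Q_s = Vr*rhoc*dT/1e12 = 2.359087e+10*2963.8*186.93/1e12 = 13070 PJ
Q_s = 13070 PJ


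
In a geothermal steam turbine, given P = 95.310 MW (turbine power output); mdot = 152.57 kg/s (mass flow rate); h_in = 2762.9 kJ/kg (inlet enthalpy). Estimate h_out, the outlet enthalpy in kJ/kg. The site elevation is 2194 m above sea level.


h_out = h_in - P * 1000 / mdot
h_out = 2762.9 - 95.310 * 1000 / 152.57
h_out = 2138.2 kJ/kg


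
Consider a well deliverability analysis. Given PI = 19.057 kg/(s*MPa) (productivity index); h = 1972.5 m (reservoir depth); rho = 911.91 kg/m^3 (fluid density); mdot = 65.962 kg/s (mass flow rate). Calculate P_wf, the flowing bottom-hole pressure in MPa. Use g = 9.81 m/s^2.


Step 1: P_i = rho*g*h/1e6 = 911.91*9.81*1972.5/1e6 = 17.64566 MPa
Step 2: P_wf = P_i - mdot/PI = 17.64566 - 65.962/19.057 = 14.184 MPa
P_wf = 14.184 MPa


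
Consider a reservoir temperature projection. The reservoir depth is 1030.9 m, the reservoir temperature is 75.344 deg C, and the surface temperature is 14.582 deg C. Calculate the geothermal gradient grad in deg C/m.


grad = (T_res - T_surf) / d * 1000
grad = (75.344 - 14.582) / 1030.9 * 1000
grad = 58.94073 deg C/km
Convert: 58.94073 deg C/km * 0.001 = 0.058941 deg C/m
grad = 0.058941 deg C/m


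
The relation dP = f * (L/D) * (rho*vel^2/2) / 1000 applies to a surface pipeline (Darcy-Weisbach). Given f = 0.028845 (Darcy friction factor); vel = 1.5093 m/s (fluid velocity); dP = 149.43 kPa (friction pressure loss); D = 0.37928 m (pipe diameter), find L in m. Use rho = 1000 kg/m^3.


L = dP*1000*D / (f*rho*vel^2/2)
L = 149.43*1000*0.37928 / (0.028845*1000*1.5093^2/2)
L = 1725.1 m


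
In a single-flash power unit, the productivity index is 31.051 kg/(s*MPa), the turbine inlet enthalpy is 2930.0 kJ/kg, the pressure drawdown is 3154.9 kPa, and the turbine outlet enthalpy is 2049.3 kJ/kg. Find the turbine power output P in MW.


Step 1: mdot = PI * dP / 1000 = 31.051 * 3154.9 / 1000 = 97.96280 kg/s
Step 2: P = mdot*(h_in - h_out)/1000 = 97.96280*(2930.0 - 2049.3)/1000 = 86.276 MW
P = 86.276 MW


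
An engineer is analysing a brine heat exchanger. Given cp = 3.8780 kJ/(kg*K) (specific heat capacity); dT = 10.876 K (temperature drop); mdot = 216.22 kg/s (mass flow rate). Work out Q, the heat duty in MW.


Q = mdot * cp * dT / 1000
Q = 216.22 * 3.8780 * 10.876 / 1000
Q = 9.1195 MW


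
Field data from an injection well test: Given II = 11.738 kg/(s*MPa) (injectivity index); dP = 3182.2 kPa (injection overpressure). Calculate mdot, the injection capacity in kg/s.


mdot = II * dP / 1000
mdot = 11.738 * 3182.2 / 1000
mdot = 37.353 kg/s


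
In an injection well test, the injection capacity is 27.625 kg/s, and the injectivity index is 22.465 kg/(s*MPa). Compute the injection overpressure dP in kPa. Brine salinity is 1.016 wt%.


dP = mdot * 1000 / II
dP = 27.625 * 1000 / 22.465
dP = 1229.7 kPa
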